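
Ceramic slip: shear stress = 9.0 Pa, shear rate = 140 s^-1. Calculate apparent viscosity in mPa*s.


eta = tau/gamma * 1000 = 9.0/140 * 1000 = 64.3 mPa*s

64.3


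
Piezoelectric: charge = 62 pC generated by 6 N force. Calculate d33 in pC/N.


d33 = 62 / 6 = 10.3 pC/N

10.3


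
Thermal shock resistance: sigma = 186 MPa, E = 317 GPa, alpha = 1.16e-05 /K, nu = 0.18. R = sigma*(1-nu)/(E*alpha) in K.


R = 186*(1-0.18)/(317*1000*1.16e-05) = 41 K

41


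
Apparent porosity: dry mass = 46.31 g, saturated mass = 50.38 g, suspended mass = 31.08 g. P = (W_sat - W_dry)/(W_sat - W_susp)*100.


P = (50.38 - 46.31) / (50.38 - 31.08) * 100 = 4.07 / 19.3 * 100 = 21.1%

21.1


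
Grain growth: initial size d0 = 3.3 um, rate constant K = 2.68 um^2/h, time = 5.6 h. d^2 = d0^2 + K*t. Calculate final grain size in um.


d^2 = 3.3^2 + 2.68*5.6 = 25.898
d = sqrt(25.898) = 5.09 um

5.09


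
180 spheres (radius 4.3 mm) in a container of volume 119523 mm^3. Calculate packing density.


V_sphere = 4/3*pi*4.3^3 = 333.0381 mm^3
Total V = 180*333.0381 = 59946.858 mm^3
PD = 59946.858 / 119523 = 0.502

0.502


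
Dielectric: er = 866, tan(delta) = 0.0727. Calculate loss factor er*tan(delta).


Loss = 866 * 0.0727 = 62.958

62.958


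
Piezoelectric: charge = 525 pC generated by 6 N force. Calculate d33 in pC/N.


d33 = 525 / 6 = 87.5 pC/N

87.5


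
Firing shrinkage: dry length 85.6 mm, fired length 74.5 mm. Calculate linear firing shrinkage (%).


FS = (85.6 - 74.5) / 85.6 * 100 = 12.97%

12.97


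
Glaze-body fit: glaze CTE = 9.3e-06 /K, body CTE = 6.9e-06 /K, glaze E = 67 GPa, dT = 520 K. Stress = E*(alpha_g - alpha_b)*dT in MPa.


Stress = 67*1000*(9.3e-06 - 6.9e-06)*520 = 83.6 MPa

83.6


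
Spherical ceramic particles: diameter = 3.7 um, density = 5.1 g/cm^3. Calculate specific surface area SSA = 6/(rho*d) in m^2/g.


SSA = 6 / (5.1 * 3.7) = 0.318 m^2/g

0.318


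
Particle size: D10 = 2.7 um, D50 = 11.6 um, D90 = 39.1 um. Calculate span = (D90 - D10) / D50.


Span = (39.1 - 2.7) / 11.6 = 36.4 / 11.6 = 3.138

3.138


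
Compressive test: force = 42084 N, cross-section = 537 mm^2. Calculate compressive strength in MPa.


CS = 42084 / 537 = 78.4 MPa

78.4


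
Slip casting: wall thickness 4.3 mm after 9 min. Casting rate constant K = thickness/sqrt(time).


K = 4.3 / sqrt(9) = 4.3 / 3.0 = 1.433 mm/min^0.5

1.433


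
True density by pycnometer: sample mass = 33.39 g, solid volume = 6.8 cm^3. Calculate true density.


TD = 33.39 / 6.8 = 4.91 g/cm^3

4.91


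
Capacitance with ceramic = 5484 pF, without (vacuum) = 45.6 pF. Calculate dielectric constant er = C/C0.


er = 5484 / 45.6 = 120.26

120.26


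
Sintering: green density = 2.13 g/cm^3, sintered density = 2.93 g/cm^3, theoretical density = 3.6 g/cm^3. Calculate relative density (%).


Relative = 2.93 / 3.6 * 100 = 81.4%

81.4


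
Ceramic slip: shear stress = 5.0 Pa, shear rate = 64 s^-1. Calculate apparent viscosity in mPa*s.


eta = tau/gamma * 1000 = 5.0/64 * 1000 = 78.1 mPa*s

78.1


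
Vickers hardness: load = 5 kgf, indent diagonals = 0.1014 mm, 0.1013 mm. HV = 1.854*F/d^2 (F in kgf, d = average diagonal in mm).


d_avg = (0.1014+0.1013)/2 = 0.10135 mm
HV = 1.854*5/0.10135^2 = 902

902


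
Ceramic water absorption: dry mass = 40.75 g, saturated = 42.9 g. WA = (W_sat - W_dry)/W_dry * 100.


WA = (42.9 - 40.75) / 40.75 * 100 = 5.28%

5.28


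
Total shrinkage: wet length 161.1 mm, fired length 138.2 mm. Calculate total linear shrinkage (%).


TS = (161.1 - 138.2) / 161.1 * 100 = 14.21%

14.21


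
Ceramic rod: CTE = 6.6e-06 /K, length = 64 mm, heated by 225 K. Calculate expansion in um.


dL = 6.6e-06 * 64 * 225 * 1000 = 95.04 um

95.04


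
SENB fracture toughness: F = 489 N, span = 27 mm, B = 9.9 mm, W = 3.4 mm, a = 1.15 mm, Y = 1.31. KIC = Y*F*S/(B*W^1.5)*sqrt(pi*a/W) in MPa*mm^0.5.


KIC = 1.31*489*27/(9.9*3.4^1.5)*sqrt(pi*1.15/3.4) = 287.26

287.26


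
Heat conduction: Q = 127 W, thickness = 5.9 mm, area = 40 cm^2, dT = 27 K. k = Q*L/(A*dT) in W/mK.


k = 127*5.9/1000/(40/10000*27) = 6.94 W/mK

6.94


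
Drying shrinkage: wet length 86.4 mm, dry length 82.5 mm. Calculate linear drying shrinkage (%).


DS = (86.4 - 82.5) / 86.4 * 100 = 4.51%

4.51


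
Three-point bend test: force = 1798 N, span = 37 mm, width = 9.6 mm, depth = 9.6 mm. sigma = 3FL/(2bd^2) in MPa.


sigma = 3*1798*37/(2*9.6*9.6^2) = 112.8 MPa

112.8


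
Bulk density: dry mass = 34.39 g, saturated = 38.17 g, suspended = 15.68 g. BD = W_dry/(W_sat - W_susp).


BD = 34.39 / (38.17 - 15.68) = 34.39 / 22.49 = 1.529 g/cm^3

1.529


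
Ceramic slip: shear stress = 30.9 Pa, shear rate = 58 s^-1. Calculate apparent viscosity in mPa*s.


eta = tau/gamma * 1000 = 30.9/58 * 1000 = 532.8 mPa*s

532.8


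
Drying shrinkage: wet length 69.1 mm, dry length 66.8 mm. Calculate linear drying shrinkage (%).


DS = (69.1 - 66.8) / 69.1 * 100 = 3.33%

3.33


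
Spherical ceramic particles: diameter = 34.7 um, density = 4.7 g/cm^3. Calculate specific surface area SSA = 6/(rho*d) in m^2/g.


SSA = 6 / (4.7 * 34.7) = 0.037 m^2/g

0.037


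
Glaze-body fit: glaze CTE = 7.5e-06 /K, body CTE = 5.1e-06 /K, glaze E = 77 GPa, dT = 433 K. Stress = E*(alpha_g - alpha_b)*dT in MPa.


Stress = 77*1000*(7.5e-06 - 5.1e-06)*433 = 80.0 MPa

80.0


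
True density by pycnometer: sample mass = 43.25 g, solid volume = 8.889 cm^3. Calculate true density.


TD = 43.25 / 8.889 = 4.866 g/cm^3

4.866


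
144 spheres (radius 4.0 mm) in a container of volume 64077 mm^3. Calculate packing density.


V_sphere = 4/3*pi*4.0^3 = 268.0826 mm^3
Total V = 144*268.0826 = 38603.8944 mm^3
PD = 38603.8944 / 64077 = 0.602

0.602


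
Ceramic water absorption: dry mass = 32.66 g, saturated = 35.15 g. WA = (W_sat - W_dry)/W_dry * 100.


WA = (35.15 - 32.66) / 32.66 * 100 = 7.62%

7.62


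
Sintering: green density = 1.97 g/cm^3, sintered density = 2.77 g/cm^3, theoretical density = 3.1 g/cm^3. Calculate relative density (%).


Relative = 2.77 / 3.1 * 100 = 89.4%

89.4


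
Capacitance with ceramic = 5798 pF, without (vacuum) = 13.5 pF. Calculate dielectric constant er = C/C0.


er = 5798 / 13.5 = 429.48

429.48


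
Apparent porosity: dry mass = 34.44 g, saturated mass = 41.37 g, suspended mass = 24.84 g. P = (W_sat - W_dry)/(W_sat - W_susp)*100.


P = (41.37 - 34.44) / (41.37 - 24.84) * 100 = 6.93 / 16.53 * 100 = 41.9%

41.9


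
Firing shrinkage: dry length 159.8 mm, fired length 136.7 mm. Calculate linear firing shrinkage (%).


FS = (159.8 - 136.7) / 159.8 * 100 = 14.46%

14.46


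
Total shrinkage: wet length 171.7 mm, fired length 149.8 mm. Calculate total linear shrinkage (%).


TS = (171.7 - 149.8) / 171.7 * 100 = 12.75%

12.75


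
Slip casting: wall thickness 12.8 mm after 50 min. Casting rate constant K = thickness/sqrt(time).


K = 12.8 / sqrt(50) = 12.8 / 7.0711 = 1.81 mm/min^0.5

1.81


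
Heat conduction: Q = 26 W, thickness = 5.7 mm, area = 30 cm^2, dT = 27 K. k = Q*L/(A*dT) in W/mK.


k = 26*5.7/1000/(30/10000*27) = 1.83 W/mK

1.83


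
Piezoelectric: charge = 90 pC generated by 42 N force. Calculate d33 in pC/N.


d33 = 90 / 42 = 2.1 pC/N

2.1


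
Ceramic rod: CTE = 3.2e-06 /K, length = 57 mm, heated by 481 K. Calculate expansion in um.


dL = 3.2e-06 * 57 * 481 * 1000 = 87.734 um

87.734


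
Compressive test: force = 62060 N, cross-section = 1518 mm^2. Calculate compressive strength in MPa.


CS = 62060 / 1518 = 40.9 MPa

40.9


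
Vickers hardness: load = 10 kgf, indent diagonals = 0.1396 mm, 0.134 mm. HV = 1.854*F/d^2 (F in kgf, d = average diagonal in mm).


d_avg = (0.1396+0.134)/2 = 0.1368 mm
HV = 1.854*10/0.1368^2 = 991

991


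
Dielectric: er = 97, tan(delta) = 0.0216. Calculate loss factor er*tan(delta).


Loss = 97 * 0.0216 = 2.095

2.095


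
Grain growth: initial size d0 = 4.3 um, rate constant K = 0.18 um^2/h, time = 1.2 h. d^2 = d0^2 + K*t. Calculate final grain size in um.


d^2 = 4.3^2 + 0.18*1.2 = 18.706
d = sqrt(18.706) = 4.33 um

4.33


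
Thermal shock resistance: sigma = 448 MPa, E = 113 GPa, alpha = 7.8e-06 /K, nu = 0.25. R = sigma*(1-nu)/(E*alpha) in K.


R = 448*(1-0.25)/(113*1000*7.8e-06) = 381 K

381


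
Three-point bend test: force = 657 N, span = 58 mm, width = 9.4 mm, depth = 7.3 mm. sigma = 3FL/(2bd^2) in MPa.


sigma = 3*657*58/(2*9.4*7.3^2) = 114.1 MPa

114.1


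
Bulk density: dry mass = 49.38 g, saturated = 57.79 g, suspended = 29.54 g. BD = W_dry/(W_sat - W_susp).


BD = 49.38 / (57.79 - 29.54) = 49.38 / 28.25 = 1.748 g/cm^3

1.748


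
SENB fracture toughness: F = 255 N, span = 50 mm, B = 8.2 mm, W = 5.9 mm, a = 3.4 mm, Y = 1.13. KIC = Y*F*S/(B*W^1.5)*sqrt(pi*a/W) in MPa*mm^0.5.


KIC = 1.13*255*50/(8.2*5.9^1.5)*sqrt(pi*3.4/5.9) = 164.96

164.96


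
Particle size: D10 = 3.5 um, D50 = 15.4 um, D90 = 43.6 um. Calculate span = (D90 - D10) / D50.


Span = (43.6 - 3.5) / 15.4 = 40.1 / 15.4 = 2.604

2.604


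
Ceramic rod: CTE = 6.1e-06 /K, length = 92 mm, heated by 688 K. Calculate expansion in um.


dL = 6.1e-06 * 92 * 688 * 1000 = 386.106 um

386.106


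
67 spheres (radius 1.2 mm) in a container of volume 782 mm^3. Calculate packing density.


V_sphere = 4/3*pi*1.2^3 = 7.2382 mm^3
Total V = 67*7.2382 = 484.9594 mm^3
PD = 484.9594 / 782 = 0.62

0.62


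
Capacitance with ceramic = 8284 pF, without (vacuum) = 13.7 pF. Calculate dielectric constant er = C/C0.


er = 8284 / 13.7 = 604.67

604.67


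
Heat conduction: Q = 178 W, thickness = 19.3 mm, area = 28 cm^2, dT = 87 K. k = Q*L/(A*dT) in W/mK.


k = 178*19.3/1000/(28/10000*87) = 14.1 W/mK

14.1


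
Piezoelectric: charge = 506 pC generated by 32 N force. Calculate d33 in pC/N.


d33 = 506 / 32 = 15.8 pC/N

15.8


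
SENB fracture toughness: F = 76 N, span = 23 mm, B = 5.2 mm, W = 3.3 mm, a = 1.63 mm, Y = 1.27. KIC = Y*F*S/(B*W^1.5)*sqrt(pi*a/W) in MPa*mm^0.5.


KIC = 1.27*76*23/(5.2*3.3^1.5)*sqrt(pi*1.63/3.3) = 88.71

88.71


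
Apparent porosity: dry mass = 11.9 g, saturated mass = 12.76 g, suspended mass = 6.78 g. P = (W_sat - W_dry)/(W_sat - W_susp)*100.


P = (12.76 - 11.9) / (12.76 - 6.78) * 100 = 0.86 / 5.98 * 100 = 14.4%

14.4


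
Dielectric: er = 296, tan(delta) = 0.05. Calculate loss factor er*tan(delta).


Loss = 296 * 0.05 = 14.8

14.8


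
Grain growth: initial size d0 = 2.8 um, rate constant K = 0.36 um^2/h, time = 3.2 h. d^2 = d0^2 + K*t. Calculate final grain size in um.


d^2 = 2.8^2 + 0.36*3.2 = 8.992
d = sqrt(8.992) = 3.0 um

3.0


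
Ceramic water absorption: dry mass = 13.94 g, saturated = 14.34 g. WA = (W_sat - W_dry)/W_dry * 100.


WA = (14.34 - 13.94) / 13.94 * 100 = 2.87%

2.87


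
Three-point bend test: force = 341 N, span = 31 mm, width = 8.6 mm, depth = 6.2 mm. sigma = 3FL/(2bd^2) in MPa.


sigma = 3*341*31/(2*8.6*6.2^2) = 48.0 MPa

48.0


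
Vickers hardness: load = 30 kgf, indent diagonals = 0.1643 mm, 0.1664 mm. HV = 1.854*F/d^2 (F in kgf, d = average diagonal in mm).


d_avg = (0.1643+0.1664)/2 = 0.16535 mm
HV = 1.854*30/0.16535^2 = 2034

2034


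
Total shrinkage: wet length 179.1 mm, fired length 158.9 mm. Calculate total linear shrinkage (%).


TS = (179.1 - 158.9) / 179.1 * 100 = 11.28%

11.28


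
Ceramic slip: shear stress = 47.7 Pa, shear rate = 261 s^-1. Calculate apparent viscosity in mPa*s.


eta = tau/gamma * 1000 = 47.7/261 * 1000 = 182.8 mPa*s

182.8


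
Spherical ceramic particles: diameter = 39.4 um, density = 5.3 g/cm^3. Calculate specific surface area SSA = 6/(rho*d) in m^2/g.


SSA = 6 / (5.3 * 39.4) = 0.029 m^2/g

0.029


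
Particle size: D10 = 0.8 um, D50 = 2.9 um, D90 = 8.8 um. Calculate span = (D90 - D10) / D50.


Span = (8.8 - 0.8) / 2.9 = 8.0 / 2.9 = 2.759

2.759


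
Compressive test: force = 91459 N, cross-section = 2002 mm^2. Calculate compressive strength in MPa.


CS = 91459 / 2002 = 45.7 MPa

45.7


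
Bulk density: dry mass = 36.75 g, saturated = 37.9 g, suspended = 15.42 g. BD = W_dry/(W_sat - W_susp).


BD = 36.75 / (37.9 - 15.42) = 36.75 / 22.48 = 1.635 g/cm^3

1.635


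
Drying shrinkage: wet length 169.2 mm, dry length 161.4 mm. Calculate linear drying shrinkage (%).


DS = (169.2 - 161.4) / 169.2 * 100 = 4.61%

4.61


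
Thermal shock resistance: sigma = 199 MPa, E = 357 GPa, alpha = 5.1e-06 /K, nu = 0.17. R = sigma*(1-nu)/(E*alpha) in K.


R = 199*(1-0.17)/(357*1000*5.1e-06) = 91 K

91


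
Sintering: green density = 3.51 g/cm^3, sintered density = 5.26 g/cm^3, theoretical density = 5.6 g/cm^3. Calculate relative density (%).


Relative = 5.26 / 5.6 * 100 = 93.9%

93.9


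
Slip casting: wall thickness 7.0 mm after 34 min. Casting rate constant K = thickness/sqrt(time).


K = 7.0 / sqrt(34) = 7.0 / 5.831 = 1.2 mm/min^0.5

1.2


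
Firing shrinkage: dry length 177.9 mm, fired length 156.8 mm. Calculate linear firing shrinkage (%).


FS = (177.9 - 156.8) / 177.9 * 100 = 11.86%

11.86


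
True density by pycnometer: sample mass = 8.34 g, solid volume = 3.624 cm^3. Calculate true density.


TD = 8.34 / 3.624 = 2.301 g/cm^3

2.301


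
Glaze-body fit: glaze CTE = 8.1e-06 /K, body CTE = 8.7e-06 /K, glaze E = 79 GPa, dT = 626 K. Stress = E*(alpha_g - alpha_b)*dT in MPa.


Stress = 79*1000*(8.1e-06 - 8.7e-06)*626 = -29.7 MPa

-29.7


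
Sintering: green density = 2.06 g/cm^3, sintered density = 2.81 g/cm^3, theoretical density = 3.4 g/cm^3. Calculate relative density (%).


Relative = 2.81 / 3.4 * 100 = 82.6%

82.6


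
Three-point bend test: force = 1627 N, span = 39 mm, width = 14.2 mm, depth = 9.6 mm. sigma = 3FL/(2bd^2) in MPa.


sigma = 3*1627*39/(2*14.2*9.6^2) = 72.7 MPa

72.7


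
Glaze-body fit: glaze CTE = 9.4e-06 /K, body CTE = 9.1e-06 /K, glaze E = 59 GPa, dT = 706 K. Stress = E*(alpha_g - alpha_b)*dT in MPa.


Stress = 59*1000*(9.4e-06 - 9.1e-06)*706 = 12.5 MPa

12.5


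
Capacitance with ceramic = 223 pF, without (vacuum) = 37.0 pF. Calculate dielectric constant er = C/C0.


er = 223 / 37.0 = 6.03

6.03


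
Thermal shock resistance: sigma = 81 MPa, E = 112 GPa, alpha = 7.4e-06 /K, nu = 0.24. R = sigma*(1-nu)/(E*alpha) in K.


R = 81*(1-0.24)/(112*1000*7.4e-06) = 74 K

74


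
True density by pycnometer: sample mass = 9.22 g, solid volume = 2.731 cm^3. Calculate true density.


TD = 9.22 / 2.731 = 3.376 g/cm^3

3.376


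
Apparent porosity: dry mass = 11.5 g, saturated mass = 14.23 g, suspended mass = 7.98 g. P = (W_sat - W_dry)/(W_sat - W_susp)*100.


P = (14.23 - 11.5) / (14.23 - 7.98) * 100 = 2.73 / 6.25 * 100 = 43.7%

43.7


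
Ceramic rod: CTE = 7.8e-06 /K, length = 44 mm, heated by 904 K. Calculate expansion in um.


dL = 7.8e-06 * 44 * 904 * 1000 = 310.253 um

310.253


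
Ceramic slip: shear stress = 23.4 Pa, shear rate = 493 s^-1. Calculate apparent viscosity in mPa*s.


eta = tau/gamma * 1000 = 23.4/493 * 1000 = 47.5 mPa*s

47.5


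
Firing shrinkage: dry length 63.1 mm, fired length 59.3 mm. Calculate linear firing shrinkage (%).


FS = (63.1 - 59.3) / 63.1 * 100 = 6.02%

6.02


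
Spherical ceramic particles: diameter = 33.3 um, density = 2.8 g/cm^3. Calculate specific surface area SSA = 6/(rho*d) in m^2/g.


SSA = 6 / (2.8 * 33.3) = 0.064 m^2/g

0.064


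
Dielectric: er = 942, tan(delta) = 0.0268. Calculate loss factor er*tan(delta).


Loss = 942 * 0.0268 = 25.246

25.246


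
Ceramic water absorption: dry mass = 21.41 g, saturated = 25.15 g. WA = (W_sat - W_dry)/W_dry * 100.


WA = (25.15 - 21.41) / 21.41 * 100 = 17.47%

17.47


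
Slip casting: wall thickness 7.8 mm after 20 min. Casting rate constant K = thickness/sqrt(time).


K = 7.8 / sqrt(20) = 7.8 / 4.4721 = 1.744 mm/min^0.5

1.744


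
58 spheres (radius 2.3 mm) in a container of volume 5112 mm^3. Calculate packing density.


V_sphere = 4/3*pi*2.3^3 = 50.965 mm^3
Total V = 58*50.965 = 2955.97 mm^3
PD = 2955.97 / 5112 = 0.578

0.578


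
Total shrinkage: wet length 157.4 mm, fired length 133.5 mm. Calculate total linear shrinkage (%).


TS = (157.4 - 133.5) / 157.4 * 100 = 15.18%

15.18


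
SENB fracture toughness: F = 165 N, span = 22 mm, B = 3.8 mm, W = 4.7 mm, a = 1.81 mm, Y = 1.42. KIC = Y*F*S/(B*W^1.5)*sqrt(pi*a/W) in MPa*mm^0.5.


KIC = 1.42*165*22/(3.8*4.7^1.5)*sqrt(pi*1.81/4.7) = 146.43

146.43


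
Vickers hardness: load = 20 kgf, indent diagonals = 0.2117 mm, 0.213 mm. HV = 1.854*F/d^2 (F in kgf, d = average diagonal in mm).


d_avg = (0.2117+0.213)/2 = 0.21235 mm
HV = 1.854*20/0.21235^2 = 822

822


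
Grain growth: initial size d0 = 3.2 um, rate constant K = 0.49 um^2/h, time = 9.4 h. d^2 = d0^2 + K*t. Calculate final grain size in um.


d^2 = 3.2^2 + 0.49*9.4 = 14.846
d = sqrt(14.846) = 3.85 um

3.85


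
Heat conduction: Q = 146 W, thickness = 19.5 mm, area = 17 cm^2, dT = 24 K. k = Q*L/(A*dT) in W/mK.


k = 146*19.5/1000/(17/10000*24) = 69.78 W/mK

69.78


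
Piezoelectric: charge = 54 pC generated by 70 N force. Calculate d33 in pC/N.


d33 = 54 / 70 = 0.8 pC/N

0.8


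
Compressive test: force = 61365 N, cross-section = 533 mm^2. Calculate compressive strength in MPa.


CS = 61365 / 533 = 115.1 MPa

115.1


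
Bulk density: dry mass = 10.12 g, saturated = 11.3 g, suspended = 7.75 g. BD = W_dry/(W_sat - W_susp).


BD = 10.12 / (11.3 - 7.75) = 10.12 / 3.55 = 2.851 g/cm^3

2.851


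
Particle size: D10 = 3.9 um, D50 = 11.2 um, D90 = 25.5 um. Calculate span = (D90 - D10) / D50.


Span = (25.5 - 3.9) / 11.2 = 21.6 / 11.2 = 1.929

1.929


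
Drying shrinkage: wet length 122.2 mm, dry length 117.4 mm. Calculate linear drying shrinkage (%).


DS = (122.2 - 117.4) / 122.2 * 100 = 3.93%

3.93


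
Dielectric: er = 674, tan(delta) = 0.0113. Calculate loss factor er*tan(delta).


Loss = 674 * 0.0113 = 7.616

7.616


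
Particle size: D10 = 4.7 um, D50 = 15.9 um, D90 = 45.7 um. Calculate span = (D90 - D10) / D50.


Span = (45.7 - 4.7) / 15.9 = 41.0 / 15.9 = 2.579

2.579


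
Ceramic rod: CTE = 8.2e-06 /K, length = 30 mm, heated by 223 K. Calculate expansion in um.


dL = 8.2e-06 * 30 * 223 * 1000 = 54.858 um

54.858


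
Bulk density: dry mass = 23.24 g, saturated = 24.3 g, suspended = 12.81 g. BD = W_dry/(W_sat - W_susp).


BD = 23.24 / (24.3 - 12.81) = 23.24 / 11.49 = 2.023 g/cm^3

2.023


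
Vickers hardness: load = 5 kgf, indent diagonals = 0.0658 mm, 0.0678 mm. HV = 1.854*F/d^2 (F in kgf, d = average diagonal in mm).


d_avg = (0.0658+0.0678)/2 = 0.0668 mm
HV = 1.854*5/0.0668^2 = 2077

2077


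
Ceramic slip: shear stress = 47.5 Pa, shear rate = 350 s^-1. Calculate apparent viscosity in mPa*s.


eta = tau/gamma * 1000 = 47.5/350 * 1000 = 135.7 mPa*s

135.7


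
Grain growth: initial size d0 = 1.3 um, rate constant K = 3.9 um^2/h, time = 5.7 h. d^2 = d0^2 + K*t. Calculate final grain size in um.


d^2 = 1.3^2 + 3.9*5.7 = 23.92
d = sqrt(23.92) = 4.89 um

4.89


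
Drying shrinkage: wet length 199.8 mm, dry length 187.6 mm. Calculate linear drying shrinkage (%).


DS = (199.8 - 187.6) / 199.8 * 100 = 6.11%

6.11


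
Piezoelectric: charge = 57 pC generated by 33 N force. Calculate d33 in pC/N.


d33 = 57 / 33 = 1.7 pC/N

1.7


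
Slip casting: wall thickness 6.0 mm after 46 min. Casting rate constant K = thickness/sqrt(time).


K = 6.0 / sqrt(46) = 6.0 / 6.7823 = 0.885 mm/min^0.5

0.885


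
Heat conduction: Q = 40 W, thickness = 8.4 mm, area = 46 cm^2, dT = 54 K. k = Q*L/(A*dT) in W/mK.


k = 40*8.4/1000/(46/10000*54) = 1.35 W/mK

1.35


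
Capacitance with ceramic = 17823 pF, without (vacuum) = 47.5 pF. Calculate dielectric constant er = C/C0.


er = 17823 / 47.5 = 375.22

375.22


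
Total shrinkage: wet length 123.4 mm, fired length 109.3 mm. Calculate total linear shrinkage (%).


TS = (123.4 - 109.3) / 123.4 * 100 = 11.43%

11.43


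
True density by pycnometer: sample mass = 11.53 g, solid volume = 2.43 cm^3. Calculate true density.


TD = 11.53 / 2.43 = 4.745 g/cm^3

4.745


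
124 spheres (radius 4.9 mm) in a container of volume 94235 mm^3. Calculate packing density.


V_sphere = 4/3*pi*4.9^3 = 492.807 mm^3
Total V = 124*492.807 = 61108.068 mm^3
PD = 61108.068 / 94235 = 0.648

0.648


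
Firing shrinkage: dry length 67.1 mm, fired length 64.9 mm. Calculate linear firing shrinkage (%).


FS = (67.1 - 64.9) / 67.1 * 100 = 3.28%

3.28


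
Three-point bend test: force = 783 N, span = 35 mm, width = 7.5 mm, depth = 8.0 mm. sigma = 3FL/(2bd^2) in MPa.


sigma = 3*783*35/(2*7.5*8.0^2) = 85.6 MPa

85.6


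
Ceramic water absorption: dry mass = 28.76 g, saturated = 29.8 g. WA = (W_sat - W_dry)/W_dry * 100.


WA = (29.8 - 28.76) / 28.76 * 100 = 3.62%

3.62


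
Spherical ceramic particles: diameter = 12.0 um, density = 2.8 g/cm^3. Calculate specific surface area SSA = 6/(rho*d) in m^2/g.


SSA = 6 / (2.8 * 12.0) = 0.179 m^2/g

0.179


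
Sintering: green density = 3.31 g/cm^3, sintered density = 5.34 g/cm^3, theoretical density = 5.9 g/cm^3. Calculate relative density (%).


Relative = 5.34 / 5.9 * 100 = 90.5%

90.5


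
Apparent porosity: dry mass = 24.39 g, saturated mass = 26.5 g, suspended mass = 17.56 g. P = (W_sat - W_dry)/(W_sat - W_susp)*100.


P = (26.5 - 24.39) / (26.5 - 17.56) * 100 = 2.11 / 8.94 * 100 = 23.6%

23.6


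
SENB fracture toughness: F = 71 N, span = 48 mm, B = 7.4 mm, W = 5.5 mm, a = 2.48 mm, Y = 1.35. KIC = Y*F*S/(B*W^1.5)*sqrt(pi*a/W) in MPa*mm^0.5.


KIC = 1.35*71*48/(7.4*5.5^1.5)*sqrt(pi*2.48/5.5) = 57.37

57.37


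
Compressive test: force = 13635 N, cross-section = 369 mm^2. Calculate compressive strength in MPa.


CS = 13635 / 369 = 37.0 MPa

37.0


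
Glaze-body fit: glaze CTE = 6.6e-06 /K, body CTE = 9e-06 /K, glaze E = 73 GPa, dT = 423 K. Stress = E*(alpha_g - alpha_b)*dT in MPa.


Stress = 73*1000*(6.6e-06 - 9e-06)*423 = -74.1 MPa

-74.1


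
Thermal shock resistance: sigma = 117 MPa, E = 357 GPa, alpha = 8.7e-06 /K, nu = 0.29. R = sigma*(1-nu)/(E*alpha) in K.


R = 117*(1-0.29)/(357*1000*8.7e-06) = 27 K

27


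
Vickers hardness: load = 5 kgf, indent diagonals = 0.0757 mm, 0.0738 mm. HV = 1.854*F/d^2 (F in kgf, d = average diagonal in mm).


d_avg = (0.0757+0.0738)/2 = 0.07475 mm
HV = 1.854*5/0.07475^2 = 1659

1659


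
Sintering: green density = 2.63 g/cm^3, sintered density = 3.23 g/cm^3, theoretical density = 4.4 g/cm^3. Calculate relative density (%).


Relative = 3.23 / 4.4 * 100 = 73.4%

73.4


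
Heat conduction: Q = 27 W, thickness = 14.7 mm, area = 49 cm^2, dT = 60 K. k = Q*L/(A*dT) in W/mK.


k = 27*14.7/1000/(49/10000*60) = 1.35 W/mK

1.35


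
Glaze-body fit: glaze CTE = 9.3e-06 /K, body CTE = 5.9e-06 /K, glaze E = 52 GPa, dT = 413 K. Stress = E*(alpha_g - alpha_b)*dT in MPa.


Stress = 52*1000*(9.3e-06 - 5.9e-06)*413 = 73.0 MPa

73.0


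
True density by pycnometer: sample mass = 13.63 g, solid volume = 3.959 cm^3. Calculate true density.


TD = 13.63 / 3.959 = 3.443 g/cm^3

3.443


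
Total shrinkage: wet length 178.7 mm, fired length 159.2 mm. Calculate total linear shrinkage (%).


TS = (178.7 - 159.2) / 178.7 * 100 = 10.91%

10.91


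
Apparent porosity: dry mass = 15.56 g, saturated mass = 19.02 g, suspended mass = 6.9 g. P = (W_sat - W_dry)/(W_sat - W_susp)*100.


P = (19.02 - 15.56) / (19.02 - 6.9) * 100 = 3.46 / 12.12 * 100 = 28.5%

28.5


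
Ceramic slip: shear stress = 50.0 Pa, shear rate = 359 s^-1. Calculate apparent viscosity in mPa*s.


eta = tau/gamma * 1000 = 50.0/359 * 1000 = 139.3 mPa*s

139.3


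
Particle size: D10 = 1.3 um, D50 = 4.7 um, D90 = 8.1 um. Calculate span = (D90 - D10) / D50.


Span = (8.1 - 1.3) / 4.7 = 6.8 / 4.7 = 1.447

1.447


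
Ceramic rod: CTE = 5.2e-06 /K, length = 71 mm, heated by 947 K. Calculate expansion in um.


dL = 5.2e-06 * 71 * 947 * 1000 = 349.632 um

349.632


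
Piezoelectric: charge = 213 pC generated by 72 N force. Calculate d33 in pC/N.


d33 = 213 / 72 = 3.0 pC/N

3.0


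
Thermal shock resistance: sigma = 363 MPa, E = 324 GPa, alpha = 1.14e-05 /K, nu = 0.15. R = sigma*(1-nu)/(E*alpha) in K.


R = 363*(1-0.15)/(324*1000*1.14e-05) = 84 K

84


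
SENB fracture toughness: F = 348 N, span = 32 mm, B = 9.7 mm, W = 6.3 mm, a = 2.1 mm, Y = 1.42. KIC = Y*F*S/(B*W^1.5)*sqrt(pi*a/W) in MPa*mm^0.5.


KIC = 1.42*348*32/(9.7*6.3^1.5)*sqrt(pi*2.1/6.3) = 105.5

105.5


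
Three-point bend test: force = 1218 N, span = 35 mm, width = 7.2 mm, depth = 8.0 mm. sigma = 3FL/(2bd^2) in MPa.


sigma = 3*1218*35/(2*7.2*8.0^2) = 138.8 MPa

138.8


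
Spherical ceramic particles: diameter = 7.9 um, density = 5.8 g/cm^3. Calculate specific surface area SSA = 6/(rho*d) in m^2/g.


SSA = 6 / (5.8 * 7.9) = 0.131 m^2/g

0.131


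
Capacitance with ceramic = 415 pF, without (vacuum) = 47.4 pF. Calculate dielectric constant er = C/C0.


er = 415 / 47.4 = 8.76

8.76


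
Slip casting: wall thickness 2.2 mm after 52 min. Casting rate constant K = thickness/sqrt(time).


K = 2.2 / sqrt(52) = 2.2 / 7.2111 = 0.305 mm/min^0.5

0.305


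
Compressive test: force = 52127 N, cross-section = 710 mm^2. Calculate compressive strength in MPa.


CS = 52127 / 710 = 73.4 MPa

73.4


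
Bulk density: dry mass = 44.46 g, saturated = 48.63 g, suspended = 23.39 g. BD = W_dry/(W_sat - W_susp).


BD = 44.46 / (48.63 - 23.39) = 44.46 / 25.24 = 1.761 g/cm^3

1.761


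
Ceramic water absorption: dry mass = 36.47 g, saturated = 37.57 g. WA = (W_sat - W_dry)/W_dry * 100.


WA = (37.57 - 36.47) / 36.47 * 100 = 3.02%

3.02


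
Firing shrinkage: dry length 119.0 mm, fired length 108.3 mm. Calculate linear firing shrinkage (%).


FS = (119.0 - 108.3) / 119.0 * 100 = 8.99%

8.99


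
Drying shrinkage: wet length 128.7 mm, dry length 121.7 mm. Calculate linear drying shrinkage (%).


DS = (128.7 - 121.7) / 128.7 * 100 = 5.44%

5.44


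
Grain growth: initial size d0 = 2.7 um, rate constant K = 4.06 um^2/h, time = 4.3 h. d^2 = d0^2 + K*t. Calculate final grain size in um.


d^2 = 2.7^2 + 4.06*4.3 = 24.748
d = sqrt(24.748) = 4.97 um

4.97


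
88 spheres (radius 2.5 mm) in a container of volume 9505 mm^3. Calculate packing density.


V_sphere = 4/3*pi*2.5^3 = 65.4498 mm^3
Total V = 88*65.4498 = 5759.5824 mm^3
PD = 5759.5824 / 9505 = 0.606

0.606


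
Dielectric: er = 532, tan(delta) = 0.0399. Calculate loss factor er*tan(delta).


Loss = 532 * 0.0399 = 21.227

21.227


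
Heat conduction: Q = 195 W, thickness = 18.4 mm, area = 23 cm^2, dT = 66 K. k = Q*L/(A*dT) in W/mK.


k = 195*18.4/1000/(23/10000*66) = 23.64 W/mK

23.64


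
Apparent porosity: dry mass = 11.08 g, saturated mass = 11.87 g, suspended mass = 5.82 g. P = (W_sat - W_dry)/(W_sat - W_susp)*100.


P = (11.87 - 11.08) / (11.87 - 5.82) * 100 = 0.79 / 6.05 * 100 = 13.1%

13.1


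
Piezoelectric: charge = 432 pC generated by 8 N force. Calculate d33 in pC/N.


d33 = 432 / 8 = 54.0 pC/N

54.0


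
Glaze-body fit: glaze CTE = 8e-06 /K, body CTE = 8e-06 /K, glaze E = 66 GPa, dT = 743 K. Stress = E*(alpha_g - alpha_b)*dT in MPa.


Stress = 66*1000*(8e-06 - 8e-06)*743 = 0.0 MPa

0.0


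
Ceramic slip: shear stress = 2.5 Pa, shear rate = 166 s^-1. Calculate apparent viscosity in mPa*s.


eta = tau/gamma * 1000 = 2.5/166 * 1000 = 15.1 mPa*s

15.1


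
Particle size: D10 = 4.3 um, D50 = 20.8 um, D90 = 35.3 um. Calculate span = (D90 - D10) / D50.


Span = (35.3 - 4.3) / 20.8 = 31.0 / 20.8 = 1.49

1.49


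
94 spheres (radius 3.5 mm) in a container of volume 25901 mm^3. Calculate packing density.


V_sphere = 4/3*pi*3.5^3 = 179.5944 mm^3
Total V = 94*179.5944 = 16881.8736 mm^3
PD = 16881.8736 / 25901 = 0.652

0.652


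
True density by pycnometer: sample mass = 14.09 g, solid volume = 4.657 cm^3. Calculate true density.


TD = 14.09 / 4.657 = 3.026 g/cm^3

3.026


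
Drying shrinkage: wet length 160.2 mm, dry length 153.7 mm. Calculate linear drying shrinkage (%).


DS = (160.2 - 153.7) / 160.2 * 100 = 4.06%

4.06


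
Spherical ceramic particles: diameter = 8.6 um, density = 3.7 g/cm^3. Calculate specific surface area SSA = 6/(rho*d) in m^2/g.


SSA = 6 / (3.7 * 8.6) = 0.189 m^2/g

0.189


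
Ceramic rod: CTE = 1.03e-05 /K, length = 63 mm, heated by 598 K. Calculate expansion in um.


dL = 1.03e-05 * 63 * 598 * 1000 = 388.042 um

388.042


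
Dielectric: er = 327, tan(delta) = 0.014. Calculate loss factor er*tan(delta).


Loss = 327 * 0.014 = 4.578

4.578


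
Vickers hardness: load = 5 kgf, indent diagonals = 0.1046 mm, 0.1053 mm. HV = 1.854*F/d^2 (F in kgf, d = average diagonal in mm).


d_avg = (0.1046+0.1053)/2 = 0.10495 mm
HV = 1.854*5/0.10495^2 = 842

842


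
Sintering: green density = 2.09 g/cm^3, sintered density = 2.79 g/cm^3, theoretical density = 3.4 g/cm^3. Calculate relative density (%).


Relative = 2.79 / 3.4 * 100 = 82.1%

82.1


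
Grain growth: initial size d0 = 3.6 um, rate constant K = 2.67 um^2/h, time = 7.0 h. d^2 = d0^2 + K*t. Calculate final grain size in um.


d^2 = 3.6^2 + 2.67*7.0 = 31.65
d = sqrt(31.65) = 5.63 um

5.63


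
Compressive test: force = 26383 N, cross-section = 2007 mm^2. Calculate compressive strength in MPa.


CS = 26383 / 2007 = 13.1 MPa

13.1


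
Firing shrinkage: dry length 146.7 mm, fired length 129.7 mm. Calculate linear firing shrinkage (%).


FS = (146.7 - 129.7) / 146.7 * 100 = 11.59%

11.59


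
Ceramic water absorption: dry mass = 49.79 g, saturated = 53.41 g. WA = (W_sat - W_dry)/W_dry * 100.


WA = (53.41 - 49.79) / 49.79 * 100 = 7.27%

7.27


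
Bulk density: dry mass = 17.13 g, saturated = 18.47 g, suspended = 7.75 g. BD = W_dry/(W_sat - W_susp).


BD = 17.13 / (18.47 - 7.75) = 17.13 / 10.72 = 1.598 g/cm^3

1.598


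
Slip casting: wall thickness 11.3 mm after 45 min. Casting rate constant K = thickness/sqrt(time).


K = 11.3 / sqrt(45) = 11.3 / 6.7082 = 1.685 mm/min^0.5

1.685


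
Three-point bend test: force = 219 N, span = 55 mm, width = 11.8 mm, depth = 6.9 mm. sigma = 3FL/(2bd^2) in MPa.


sigma = 3*219*55/(2*11.8*6.9^2) = 32.2 MPa

32.2


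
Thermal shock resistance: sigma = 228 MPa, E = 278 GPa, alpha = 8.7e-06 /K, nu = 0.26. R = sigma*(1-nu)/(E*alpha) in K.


R = 228*(1-0.26)/(278*1000*8.7e-06) = 70 K

70


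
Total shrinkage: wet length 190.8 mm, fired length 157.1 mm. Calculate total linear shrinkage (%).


TS = (190.8 - 157.1) / 190.8 * 100 = 17.66%

17.66


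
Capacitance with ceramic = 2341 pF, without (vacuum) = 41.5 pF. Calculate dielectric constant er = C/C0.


er = 2341 / 41.5 = 56.41

56.41


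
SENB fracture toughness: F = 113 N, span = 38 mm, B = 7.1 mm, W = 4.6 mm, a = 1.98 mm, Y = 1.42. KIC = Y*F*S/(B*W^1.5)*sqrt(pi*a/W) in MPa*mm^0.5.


KIC = 1.42*113*38/(7.1*4.6^1.5)*sqrt(pi*1.98/4.6) = 101.22

101.22


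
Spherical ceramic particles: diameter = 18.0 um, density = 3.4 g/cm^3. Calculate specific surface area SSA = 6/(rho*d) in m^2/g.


SSA = 6 / (3.4 * 18.0) = 0.098 m^2/g

0.098


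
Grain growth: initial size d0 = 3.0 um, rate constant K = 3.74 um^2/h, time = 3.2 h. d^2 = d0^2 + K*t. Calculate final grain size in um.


d^2 = 3.0^2 + 3.74*3.2 = 20.968
d = sqrt(20.968) = 4.58 um

4.58


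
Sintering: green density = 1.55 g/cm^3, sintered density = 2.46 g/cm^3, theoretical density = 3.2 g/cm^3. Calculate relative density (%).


Relative = 2.46 / 3.2 * 100 = 76.9%

76.9


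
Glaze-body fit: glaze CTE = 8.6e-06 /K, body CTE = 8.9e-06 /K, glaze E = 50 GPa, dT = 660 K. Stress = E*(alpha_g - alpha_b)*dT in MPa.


Stress = 50*1000*(8.6e-06 - 8.9e-06)*660 = -9.9 MPa

-9.9


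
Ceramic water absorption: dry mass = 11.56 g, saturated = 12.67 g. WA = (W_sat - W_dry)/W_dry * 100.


WA = (12.67 - 11.56) / 11.56 * 100 = 9.6%

9.6


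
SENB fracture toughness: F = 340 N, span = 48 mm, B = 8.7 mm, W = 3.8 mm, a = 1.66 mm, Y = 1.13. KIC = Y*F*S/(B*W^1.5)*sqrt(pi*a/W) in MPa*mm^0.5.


KIC = 1.13*340*48/(8.7*3.8^1.5)*sqrt(pi*1.66/3.8) = 335.23

335.23


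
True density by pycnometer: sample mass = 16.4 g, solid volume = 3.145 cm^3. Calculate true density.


TD = 16.4 / 3.145 = 5.215 g/cm^3

5.215


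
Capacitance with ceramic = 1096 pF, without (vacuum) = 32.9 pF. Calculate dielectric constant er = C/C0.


er = 1096 / 32.9 = 33.31

33.31


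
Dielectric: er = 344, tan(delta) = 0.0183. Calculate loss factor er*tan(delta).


Loss = 344 * 0.0183 = 6.295

6.295


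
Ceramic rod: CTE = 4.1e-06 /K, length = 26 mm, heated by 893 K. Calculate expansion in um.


dL = 4.1e-06 * 26 * 893 * 1000 = 95.194 um

95.194


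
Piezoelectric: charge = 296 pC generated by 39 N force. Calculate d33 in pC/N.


d33 = 296 / 39 = 7.6 pC/N

7.6


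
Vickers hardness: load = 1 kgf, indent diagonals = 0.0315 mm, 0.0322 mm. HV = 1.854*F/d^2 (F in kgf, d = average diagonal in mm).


d_avg = (0.0315+0.0322)/2 = 0.03185 mm
HV = 1.854*1/0.03185^2 = 1828

1828


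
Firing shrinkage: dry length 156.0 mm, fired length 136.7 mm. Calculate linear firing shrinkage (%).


FS = (156.0 - 136.7) / 156.0 * 100 = 12.37%

12.37


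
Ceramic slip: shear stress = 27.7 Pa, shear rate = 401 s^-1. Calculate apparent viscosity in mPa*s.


eta = tau/gamma * 1000 = 27.7/401 * 1000 = 69.1 mPa*s

69.1


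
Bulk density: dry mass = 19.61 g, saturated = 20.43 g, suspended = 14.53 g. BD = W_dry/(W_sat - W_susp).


BD = 19.61 / (20.43 - 14.53) = 19.61 / 5.9 = 3.324 g/cm^3

3.324


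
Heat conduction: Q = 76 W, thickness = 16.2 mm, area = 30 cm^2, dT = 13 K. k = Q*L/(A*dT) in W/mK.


k = 76*16.2/1000/(30/10000*13) = 31.57 W/mK

31.57


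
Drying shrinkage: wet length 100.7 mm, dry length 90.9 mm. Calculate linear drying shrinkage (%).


DS = (100.7 - 90.9) / 100.7 * 100 = 9.73%

9.73


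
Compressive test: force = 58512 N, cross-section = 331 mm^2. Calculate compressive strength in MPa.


CS = 58512 / 331 = 176.8 MPa

176.8


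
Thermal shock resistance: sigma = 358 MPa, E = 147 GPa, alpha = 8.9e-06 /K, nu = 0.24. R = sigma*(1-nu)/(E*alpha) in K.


R = 358*(1-0.24)/(147*1000*8.9e-06) = 208 K

208


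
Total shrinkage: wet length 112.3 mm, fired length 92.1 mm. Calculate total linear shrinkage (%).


TS = (112.3 - 92.1) / 112.3 * 100 = 17.99%

17.99


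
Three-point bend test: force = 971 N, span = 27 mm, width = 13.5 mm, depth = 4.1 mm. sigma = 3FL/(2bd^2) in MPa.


sigma = 3*971*27/(2*13.5*4.1^2) = 173.3 MPa

173.3


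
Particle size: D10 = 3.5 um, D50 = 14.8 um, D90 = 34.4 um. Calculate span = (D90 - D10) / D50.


Span = (34.4 - 3.5) / 14.8 = 30.9 / 14.8 = 2.088

2.088


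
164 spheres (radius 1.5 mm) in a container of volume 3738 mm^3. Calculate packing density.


V_sphere = 4/3*pi*1.5^3 = 14.1372 mm^3
Total V = 164*14.1372 = 2318.5008 mm^3
PD = 2318.5008 / 3738 = 0.62

0.62


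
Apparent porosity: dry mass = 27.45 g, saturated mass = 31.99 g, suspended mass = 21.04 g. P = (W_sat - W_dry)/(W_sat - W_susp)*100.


P = (31.99 - 27.45) / (31.99 - 21.04) * 100 = 4.54 / 10.95 * 100 = 41.5%

41.5


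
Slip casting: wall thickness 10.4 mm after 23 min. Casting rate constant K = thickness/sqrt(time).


K = 10.4 / sqrt(23) = 10.4 / 4.7958 = 2.169 mm/min^0.5

2.169


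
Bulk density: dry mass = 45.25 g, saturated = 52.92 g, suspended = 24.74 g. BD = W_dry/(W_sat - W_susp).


BD = 45.25 / (52.92 - 24.74) = 45.25 / 28.18 = 1.606 g/cm^3

1.606


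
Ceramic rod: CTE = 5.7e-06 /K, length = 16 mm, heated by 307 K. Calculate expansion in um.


dL = 5.7e-06 * 16 * 307 * 1000 = 27.998 um

27.998


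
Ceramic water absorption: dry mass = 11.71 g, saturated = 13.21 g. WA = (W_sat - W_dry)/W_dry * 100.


WA = (13.21 - 11.71) / 11.71 * 100 = 12.81%

12.81


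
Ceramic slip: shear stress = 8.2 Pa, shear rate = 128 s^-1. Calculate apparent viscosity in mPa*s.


eta = tau/gamma * 1000 = 8.2/128 * 1000 = 64.1 mPa*s

64.1


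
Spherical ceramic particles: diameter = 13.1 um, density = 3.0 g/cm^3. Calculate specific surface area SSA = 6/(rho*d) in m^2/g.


SSA = 6 / (3.0 * 13.1) = 0.153 m^2/g

0.153


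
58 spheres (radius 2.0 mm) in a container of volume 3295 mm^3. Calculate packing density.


V_sphere = 4/3*pi*2.0^3 = 33.5103 mm^3
Total V = 58*33.5103 = 1943.5974 mm^3
PD = 1943.5974 / 3295 = 0.59

0.59


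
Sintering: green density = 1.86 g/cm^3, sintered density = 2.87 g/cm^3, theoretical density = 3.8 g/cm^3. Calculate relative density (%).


Relative = 2.87 / 3.8 * 100 = 75.5%

75.5


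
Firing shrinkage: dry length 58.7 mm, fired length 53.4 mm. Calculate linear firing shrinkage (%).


FS = (58.7 - 53.4) / 58.7 * 100 = 9.03%

9.03


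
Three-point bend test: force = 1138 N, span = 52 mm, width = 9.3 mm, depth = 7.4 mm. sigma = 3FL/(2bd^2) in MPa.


sigma = 3*1138*52/(2*9.3*7.4^2) = 174.3 MPa

174.3


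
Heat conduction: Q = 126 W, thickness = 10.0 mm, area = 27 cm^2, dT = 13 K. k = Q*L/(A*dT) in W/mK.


k = 126*10.0/1000/(27/10000*13) = 35.9 W/mK

35.9


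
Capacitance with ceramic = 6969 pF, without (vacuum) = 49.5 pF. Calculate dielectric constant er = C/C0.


er = 6969 / 49.5 = 140.79

140.79


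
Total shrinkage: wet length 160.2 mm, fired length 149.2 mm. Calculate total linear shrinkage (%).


TS = (160.2 - 149.2) / 160.2 * 100 = 6.87%

6.87


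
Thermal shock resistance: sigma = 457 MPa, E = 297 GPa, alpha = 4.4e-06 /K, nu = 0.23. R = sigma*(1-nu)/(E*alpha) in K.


R = 457*(1-0.23)/(297*1000*4.4e-06) = 269 K

269


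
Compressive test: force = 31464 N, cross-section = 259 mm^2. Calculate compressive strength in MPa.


CS = 31464 / 259 = 121.5 MPa

121.5


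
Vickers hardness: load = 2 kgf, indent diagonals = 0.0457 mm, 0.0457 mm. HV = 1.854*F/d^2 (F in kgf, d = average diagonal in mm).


d_avg = (0.0457+0.0457)/2 = 0.0457 mm
HV = 1.854*2/0.0457^2 = 1775

1775


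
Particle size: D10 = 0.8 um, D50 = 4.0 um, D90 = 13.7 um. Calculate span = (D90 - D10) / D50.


Span = (13.7 - 0.8) / 4.0 = 12.9 / 4.0 = 3.225

3.225


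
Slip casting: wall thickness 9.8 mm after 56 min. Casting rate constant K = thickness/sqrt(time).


K = 9.8 / sqrt(56) = 9.8 / 7.4833 = 1.31 mm/min^0.5

1.31


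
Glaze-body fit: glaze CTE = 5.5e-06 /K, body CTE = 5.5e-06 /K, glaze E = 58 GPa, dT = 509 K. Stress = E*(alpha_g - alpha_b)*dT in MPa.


Stress = 58*1000*(5.5e-06 - 5.5e-06)*509 = 0.0 MPa

0.0


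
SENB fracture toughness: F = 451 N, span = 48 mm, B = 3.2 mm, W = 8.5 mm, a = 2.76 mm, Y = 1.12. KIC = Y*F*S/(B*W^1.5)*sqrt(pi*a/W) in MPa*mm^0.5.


KIC = 1.12*451*48/(3.2*8.5^1.5)*sqrt(pi*2.76/8.5) = 308.8

308.8


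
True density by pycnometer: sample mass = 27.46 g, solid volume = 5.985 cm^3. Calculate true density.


TD = 27.46 / 5.985 = 4.588 g/cm^3

4.588


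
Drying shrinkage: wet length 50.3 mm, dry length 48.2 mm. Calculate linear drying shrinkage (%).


DS = (50.3 - 48.2) / 50.3 * 100 = 4.17%

4.17


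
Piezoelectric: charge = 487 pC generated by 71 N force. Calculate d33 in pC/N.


d33 = 487 / 71 = 6.9 pC/N

6.9


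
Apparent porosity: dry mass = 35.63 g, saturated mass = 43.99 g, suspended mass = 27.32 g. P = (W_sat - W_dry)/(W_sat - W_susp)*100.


P = (43.99 - 35.63) / (43.99 - 27.32) * 100 = 8.36 / 16.67 * 100 = 50.1%

50.1
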